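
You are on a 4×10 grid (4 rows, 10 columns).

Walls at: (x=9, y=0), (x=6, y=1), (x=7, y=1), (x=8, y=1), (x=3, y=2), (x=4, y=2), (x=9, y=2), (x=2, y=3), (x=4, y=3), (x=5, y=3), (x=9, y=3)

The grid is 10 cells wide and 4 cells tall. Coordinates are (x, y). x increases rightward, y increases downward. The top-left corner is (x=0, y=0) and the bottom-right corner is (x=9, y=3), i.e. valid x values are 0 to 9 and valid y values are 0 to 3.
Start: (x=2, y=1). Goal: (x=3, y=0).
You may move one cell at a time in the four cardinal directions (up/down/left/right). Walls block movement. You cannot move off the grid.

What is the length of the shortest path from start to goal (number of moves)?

Answer: Shortest path length: 2

Derivation:
BFS from (x=2, y=1) until reaching (x=3, y=0):
  Distance 0: (x=2, y=1)
  Distance 1: (x=2, y=0), (x=1, y=1), (x=3, y=1), (x=2, y=2)
  Distance 2: (x=1, y=0), (x=3, y=0), (x=0, y=1), (x=4, y=1), (x=1, y=2)  <- goal reached here
One shortest path (2 moves): (x=2, y=1) -> (x=3, y=1) -> (x=3, y=0)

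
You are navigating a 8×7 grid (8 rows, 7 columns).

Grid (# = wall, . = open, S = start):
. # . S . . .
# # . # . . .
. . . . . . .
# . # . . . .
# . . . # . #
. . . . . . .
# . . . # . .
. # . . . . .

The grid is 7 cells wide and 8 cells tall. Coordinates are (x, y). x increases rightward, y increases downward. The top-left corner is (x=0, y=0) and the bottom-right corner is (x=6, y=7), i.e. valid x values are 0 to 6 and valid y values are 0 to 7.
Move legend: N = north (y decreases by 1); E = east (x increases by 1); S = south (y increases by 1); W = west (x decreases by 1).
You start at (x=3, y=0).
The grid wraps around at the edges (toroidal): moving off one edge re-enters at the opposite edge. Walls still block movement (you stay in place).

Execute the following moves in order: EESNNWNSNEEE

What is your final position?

Start: (x=3, y=0)
  E (east): (x=3, y=0) -> (x=4, y=0)
  E (east): (x=4, y=0) -> (x=5, y=0)
  S (south): (x=5, y=0) -> (x=5, y=1)
  N (north): (x=5, y=1) -> (x=5, y=0)
  N (north): (x=5, y=0) -> (x=5, y=7)
  W (west): (x=5, y=7) -> (x=4, y=7)
  N (north): blocked, stay at (x=4, y=7)
  S (south): (x=4, y=7) -> (x=4, y=0)
  N (north): (x=4, y=0) -> (x=4, y=7)
  E (east): (x=4, y=7) -> (x=5, y=7)
  E (east): (x=5, y=7) -> (x=6, y=7)
  E (east): (x=6, y=7) -> (x=0, y=7)
Final: (x=0, y=7)

Answer: Final position: (x=0, y=7)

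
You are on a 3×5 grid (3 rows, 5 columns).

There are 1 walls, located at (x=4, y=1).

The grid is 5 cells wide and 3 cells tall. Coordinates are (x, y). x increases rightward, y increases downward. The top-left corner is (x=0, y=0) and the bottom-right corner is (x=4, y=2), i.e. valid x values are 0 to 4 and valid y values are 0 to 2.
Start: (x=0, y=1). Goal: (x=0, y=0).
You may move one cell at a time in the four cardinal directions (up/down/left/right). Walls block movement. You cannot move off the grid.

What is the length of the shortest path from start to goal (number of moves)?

BFS from (x=0, y=1) until reaching (x=0, y=0):
  Distance 0: (x=0, y=1)
  Distance 1: (x=0, y=0), (x=1, y=1), (x=0, y=2)  <- goal reached here
One shortest path (1 moves): (x=0, y=1) -> (x=0, y=0)

Answer: Shortest path length: 1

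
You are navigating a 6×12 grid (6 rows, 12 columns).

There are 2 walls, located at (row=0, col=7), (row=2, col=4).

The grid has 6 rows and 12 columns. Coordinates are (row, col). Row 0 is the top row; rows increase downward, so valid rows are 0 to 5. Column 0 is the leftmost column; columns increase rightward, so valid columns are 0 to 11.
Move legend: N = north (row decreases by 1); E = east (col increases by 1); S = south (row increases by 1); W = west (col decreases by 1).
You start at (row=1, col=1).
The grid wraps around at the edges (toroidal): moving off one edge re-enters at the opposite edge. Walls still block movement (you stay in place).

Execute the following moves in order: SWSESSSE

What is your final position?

Answer: Final position: (row=0, col=2)

Derivation:
Start: (row=1, col=1)
  S (south): (row=1, col=1) -> (row=2, col=1)
  W (west): (row=2, col=1) -> (row=2, col=0)
  S (south): (row=2, col=0) -> (row=3, col=0)
  E (east): (row=3, col=0) -> (row=3, col=1)
  S (south): (row=3, col=1) -> (row=4, col=1)
  S (south): (row=4, col=1) -> (row=5, col=1)
  S (south): (row=5, col=1) -> (row=0, col=1)
  E (east): (row=0, col=1) -> (row=0, col=2)
Final: (row=0, col=2)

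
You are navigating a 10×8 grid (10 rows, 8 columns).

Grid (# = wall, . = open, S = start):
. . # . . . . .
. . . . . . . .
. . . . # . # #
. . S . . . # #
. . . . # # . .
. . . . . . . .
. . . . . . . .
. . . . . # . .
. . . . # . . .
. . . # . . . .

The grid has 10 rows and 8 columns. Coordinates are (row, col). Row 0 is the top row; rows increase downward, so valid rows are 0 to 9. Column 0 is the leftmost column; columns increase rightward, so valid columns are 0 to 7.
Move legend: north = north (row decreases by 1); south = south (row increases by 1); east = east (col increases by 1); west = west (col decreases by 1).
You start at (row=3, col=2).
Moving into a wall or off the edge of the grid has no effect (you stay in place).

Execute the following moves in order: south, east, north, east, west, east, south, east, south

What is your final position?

Start: (row=3, col=2)
  south (south): (row=3, col=2) -> (row=4, col=2)
  east (east): (row=4, col=2) -> (row=4, col=3)
  north (north): (row=4, col=3) -> (row=3, col=3)
  east (east): (row=3, col=3) -> (row=3, col=4)
  west (west): (row=3, col=4) -> (row=3, col=3)
  east (east): (row=3, col=3) -> (row=3, col=4)
  south (south): blocked, stay at (row=3, col=4)
  east (east): (row=3, col=4) -> (row=3, col=5)
  south (south): blocked, stay at (row=3, col=5)
Final: (row=3, col=5)

Answer: Final position: (row=3, col=5)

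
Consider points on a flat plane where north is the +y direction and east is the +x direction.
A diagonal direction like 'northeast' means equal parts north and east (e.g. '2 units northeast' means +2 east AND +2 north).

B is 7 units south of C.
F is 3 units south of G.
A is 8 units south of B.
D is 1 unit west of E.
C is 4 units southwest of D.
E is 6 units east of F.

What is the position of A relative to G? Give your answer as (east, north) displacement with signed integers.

Place G at the origin (east=0, north=0).
  F is 3 units south of G: delta (east=+0, north=-3); F at (east=0, north=-3).
  E is 6 units east of F: delta (east=+6, north=+0); E at (east=6, north=-3).
  D is 1 unit west of E: delta (east=-1, north=+0); D at (east=5, north=-3).
  C is 4 units southwest of D: delta (east=-4, north=-4); C at (east=1, north=-7).
  B is 7 units south of C: delta (east=+0, north=-7); B at (east=1, north=-14).
  A is 8 units south of B: delta (east=+0, north=-8); A at (east=1, north=-22).
Therefore A relative to G: (east=1, north=-22).

Answer: A is at (east=1, north=-22) relative to G.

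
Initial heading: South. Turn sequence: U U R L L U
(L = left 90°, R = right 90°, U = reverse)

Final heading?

Start: South
  U (U-turn (180°)) -> North
  U (U-turn (180°)) -> South
  R (right (90° clockwise)) -> West
  L (left (90° counter-clockwise)) -> South
  L (left (90° counter-clockwise)) -> East
  U (U-turn (180°)) -> West
Final: West

Answer: Final heading: West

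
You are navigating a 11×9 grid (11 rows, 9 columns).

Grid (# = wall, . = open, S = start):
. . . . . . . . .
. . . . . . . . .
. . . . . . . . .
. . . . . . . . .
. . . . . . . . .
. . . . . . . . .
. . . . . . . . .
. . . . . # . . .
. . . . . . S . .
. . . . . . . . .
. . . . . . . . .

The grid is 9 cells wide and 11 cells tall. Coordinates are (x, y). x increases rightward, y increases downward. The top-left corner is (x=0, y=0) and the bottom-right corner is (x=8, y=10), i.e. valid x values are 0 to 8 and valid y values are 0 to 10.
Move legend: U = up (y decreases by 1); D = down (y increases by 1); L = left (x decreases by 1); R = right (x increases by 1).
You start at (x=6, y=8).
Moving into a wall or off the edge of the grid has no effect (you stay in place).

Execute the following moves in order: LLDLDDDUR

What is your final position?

Start: (x=6, y=8)
  L (left): (x=6, y=8) -> (x=5, y=8)
  L (left): (x=5, y=8) -> (x=4, y=8)
  D (down): (x=4, y=8) -> (x=4, y=9)
  L (left): (x=4, y=9) -> (x=3, y=9)
  D (down): (x=3, y=9) -> (x=3, y=10)
  D (down): blocked, stay at (x=3, y=10)
  D (down): blocked, stay at (x=3, y=10)
  U (up): (x=3, y=10) -> (x=3, y=9)
  R (right): (x=3, y=9) -> (x=4, y=9)
Final: (x=4, y=9)

Answer: Final position: (x=4, y=9)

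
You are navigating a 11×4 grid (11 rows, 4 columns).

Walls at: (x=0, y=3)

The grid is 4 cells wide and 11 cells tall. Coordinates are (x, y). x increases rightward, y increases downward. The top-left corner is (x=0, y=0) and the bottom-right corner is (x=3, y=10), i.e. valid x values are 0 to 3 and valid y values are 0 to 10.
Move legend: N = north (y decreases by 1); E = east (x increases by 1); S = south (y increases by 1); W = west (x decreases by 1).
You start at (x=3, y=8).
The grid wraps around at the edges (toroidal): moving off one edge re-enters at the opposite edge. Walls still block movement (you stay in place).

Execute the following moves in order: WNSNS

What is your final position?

Answer: Final position: (x=2, y=8)

Derivation:
Start: (x=3, y=8)
  W (west): (x=3, y=8) -> (x=2, y=8)
  N (north): (x=2, y=8) -> (x=2, y=7)
  S (south): (x=2, y=7) -> (x=2, y=8)
  N (north): (x=2, y=8) -> (x=2, y=7)
  S (south): (x=2, y=7) -> (x=2, y=8)
Final: (x=2, y=8)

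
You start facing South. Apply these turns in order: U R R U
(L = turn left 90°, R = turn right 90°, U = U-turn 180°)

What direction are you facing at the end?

Start: South
  U (U-turn (180°)) -> North
  R (right (90° clockwise)) -> East
  R (right (90° clockwise)) -> South
  U (U-turn (180°)) -> North
Final: North

Answer: Final heading: North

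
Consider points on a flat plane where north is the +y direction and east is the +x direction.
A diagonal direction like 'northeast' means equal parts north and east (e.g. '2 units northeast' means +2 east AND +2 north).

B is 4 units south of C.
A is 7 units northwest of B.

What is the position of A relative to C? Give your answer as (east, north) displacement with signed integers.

Place C at the origin (east=0, north=0).
  B is 4 units south of C: delta (east=+0, north=-4); B at (east=0, north=-4).
  A is 7 units northwest of B: delta (east=-7, north=+7); A at (east=-7, north=3).
Therefore A relative to C: (east=-7, north=3).

Answer: A is at (east=-7, north=3) relative to C.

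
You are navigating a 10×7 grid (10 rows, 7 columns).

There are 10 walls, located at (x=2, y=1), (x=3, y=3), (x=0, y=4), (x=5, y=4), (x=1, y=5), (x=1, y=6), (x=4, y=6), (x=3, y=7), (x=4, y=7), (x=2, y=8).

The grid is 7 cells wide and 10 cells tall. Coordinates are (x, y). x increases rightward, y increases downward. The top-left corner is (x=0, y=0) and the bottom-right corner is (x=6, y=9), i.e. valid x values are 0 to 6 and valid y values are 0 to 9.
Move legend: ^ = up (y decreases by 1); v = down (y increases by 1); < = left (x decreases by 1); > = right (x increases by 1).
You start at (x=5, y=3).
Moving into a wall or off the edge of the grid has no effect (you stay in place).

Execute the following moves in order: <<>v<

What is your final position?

Start: (x=5, y=3)
  < (left): (x=5, y=3) -> (x=4, y=3)
  < (left): blocked, stay at (x=4, y=3)
  > (right): (x=4, y=3) -> (x=5, y=3)
  v (down): blocked, stay at (x=5, y=3)
  < (left): (x=5, y=3) -> (x=4, y=3)
Final: (x=4, y=3)

Answer: Final position: (x=4, y=3)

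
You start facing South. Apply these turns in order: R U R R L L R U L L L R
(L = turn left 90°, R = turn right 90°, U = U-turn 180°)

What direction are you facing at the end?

Start: South
  R (right (90° clockwise)) -> West
  U (U-turn (180°)) -> East
  R (right (90° clockwise)) -> South
  R (right (90° clockwise)) -> West
  L (left (90° counter-clockwise)) -> South
  L (left (90° counter-clockwise)) -> East
  R (right (90° clockwise)) -> South
  U (U-turn (180°)) -> North
  L (left (90° counter-clockwise)) -> West
  L (left (90° counter-clockwise)) -> South
  L (left (90° counter-clockwise)) -> East
  R (right (90° clockwise)) -> South
Final: South

Answer: Final heading: South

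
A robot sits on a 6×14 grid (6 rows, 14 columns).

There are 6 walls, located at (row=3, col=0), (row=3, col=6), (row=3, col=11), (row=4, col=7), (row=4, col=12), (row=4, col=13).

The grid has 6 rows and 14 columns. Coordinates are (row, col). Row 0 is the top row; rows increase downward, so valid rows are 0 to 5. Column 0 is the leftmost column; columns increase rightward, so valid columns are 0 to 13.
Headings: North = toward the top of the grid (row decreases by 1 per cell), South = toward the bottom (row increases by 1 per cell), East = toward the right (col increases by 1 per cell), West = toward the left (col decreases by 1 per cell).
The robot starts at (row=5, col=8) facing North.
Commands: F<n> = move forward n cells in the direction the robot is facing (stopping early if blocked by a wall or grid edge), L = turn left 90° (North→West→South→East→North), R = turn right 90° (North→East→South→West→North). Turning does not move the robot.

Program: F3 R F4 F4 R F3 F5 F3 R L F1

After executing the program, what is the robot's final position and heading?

Answer: Final position: (row=3, col=13), facing South

Derivation:
Start: (row=5, col=8), facing North
  F3: move forward 3, now at (row=2, col=8)
  R: turn right, now facing East
  F4: move forward 4, now at (row=2, col=12)
  F4: move forward 1/4 (blocked), now at (row=2, col=13)
  R: turn right, now facing South
  F3: move forward 1/3 (blocked), now at (row=3, col=13)
  F5: move forward 0/5 (blocked), now at (row=3, col=13)
  F3: move forward 0/3 (blocked), now at (row=3, col=13)
  R: turn right, now facing West
  L: turn left, now facing South
  F1: move forward 0/1 (blocked), now at (row=3, col=13)
Final: (row=3, col=13), facing South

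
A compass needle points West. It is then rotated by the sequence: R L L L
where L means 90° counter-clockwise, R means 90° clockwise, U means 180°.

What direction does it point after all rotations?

Answer: Final heading: East

Derivation:
Start: West
  R (right (90° clockwise)) -> North
  L (left (90° counter-clockwise)) -> West
  L (left (90° counter-clockwise)) -> South
  L (left (90° counter-clockwise)) -> East
Final: East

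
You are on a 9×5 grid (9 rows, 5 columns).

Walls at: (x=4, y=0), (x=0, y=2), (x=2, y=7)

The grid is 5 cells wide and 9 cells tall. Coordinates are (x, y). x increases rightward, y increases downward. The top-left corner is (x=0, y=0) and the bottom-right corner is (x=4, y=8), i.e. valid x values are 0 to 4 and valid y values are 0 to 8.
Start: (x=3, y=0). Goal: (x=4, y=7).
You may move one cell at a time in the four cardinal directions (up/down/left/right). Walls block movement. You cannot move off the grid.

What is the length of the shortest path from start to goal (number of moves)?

BFS from (x=3, y=0) until reaching (x=4, y=7):
  Distance 0: (x=3, y=0)
  Distance 1: (x=2, y=0), (x=3, y=1)
  Distance 2: (x=1, y=0), (x=2, y=1), (x=4, y=1), (x=3, y=2)
  Distance 3: (x=0, y=0), (x=1, y=1), (x=2, y=2), (x=4, y=2), (x=3, y=3)
  Distance 4: (x=0, y=1), (x=1, y=2), (x=2, y=3), (x=4, y=3), (x=3, y=4)
  Distance 5: (x=1, y=3), (x=2, y=4), (x=4, y=4), (x=3, y=5)
  Distance 6: (x=0, y=3), (x=1, y=4), (x=2, y=5), (x=4, y=5), (x=3, y=6)
  Distance 7: (x=0, y=4), (x=1, y=5), (x=2, y=6), (x=4, y=6), (x=3, y=7)
  Distance 8: (x=0, y=5), (x=1, y=6), (x=4, y=7), (x=3, y=8)  <- goal reached here
One shortest path (8 moves): (x=3, y=0) -> (x=3, y=1) -> (x=4, y=1) -> (x=4, y=2) -> (x=4, y=3) -> (x=4, y=4) -> (x=4, y=5) -> (x=4, y=6) -> (x=4, y=7)

Answer: Shortest path length: 8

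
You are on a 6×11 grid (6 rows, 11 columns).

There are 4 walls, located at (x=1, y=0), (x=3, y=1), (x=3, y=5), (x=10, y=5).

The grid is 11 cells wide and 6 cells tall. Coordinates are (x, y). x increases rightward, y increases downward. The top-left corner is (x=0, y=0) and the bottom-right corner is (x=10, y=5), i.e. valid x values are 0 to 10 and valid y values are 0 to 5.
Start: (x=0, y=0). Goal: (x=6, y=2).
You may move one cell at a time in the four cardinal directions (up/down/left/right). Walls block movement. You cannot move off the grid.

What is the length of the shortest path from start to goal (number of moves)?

Answer: Shortest path length: 8

Derivation:
BFS from (x=0, y=0) until reaching (x=6, y=2):
  Distance 0: (x=0, y=0)
  Distance 1: (x=0, y=1)
  Distance 2: (x=1, y=1), (x=0, y=2)
  Distance 3: (x=2, y=1), (x=1, y=2), (x=0, y=3)
  Distance 4: (x=2, y=0), (x=2, y=2), (x=1, y=3), (x=0, y=4)
  Distance 5: (x=3, y=0), (x=3, y=2), (x=2, y=3), (x=1, y=4), (x=0, y=5)
  Distance 6: (x=4, y=0), (x=4, y=2), (x=3, y=3), (x=2, y=4), (x=1, y=5)
  Distance 7: (x=5, y=0), (x=4, y=1), (x=5, y=2), (x=4, y=3), (x=3, y=4), (x=2, y=5)
  Distance 8: (x=6, y=0), (x=5, y=1), (x=6, y=2), (x=5, y=3), (x=4, y=4)  <- goal reached here
One shortest path (8 moves): (x=0, y=0) -> (x=0, y=1) -> (x=1, y=1) -> (x=2, y=1) -> (x=2, y=2) -> (x=3, y=2) -> (x=4, y=2) -> (x=5, y=2) -> (x=6, y=2)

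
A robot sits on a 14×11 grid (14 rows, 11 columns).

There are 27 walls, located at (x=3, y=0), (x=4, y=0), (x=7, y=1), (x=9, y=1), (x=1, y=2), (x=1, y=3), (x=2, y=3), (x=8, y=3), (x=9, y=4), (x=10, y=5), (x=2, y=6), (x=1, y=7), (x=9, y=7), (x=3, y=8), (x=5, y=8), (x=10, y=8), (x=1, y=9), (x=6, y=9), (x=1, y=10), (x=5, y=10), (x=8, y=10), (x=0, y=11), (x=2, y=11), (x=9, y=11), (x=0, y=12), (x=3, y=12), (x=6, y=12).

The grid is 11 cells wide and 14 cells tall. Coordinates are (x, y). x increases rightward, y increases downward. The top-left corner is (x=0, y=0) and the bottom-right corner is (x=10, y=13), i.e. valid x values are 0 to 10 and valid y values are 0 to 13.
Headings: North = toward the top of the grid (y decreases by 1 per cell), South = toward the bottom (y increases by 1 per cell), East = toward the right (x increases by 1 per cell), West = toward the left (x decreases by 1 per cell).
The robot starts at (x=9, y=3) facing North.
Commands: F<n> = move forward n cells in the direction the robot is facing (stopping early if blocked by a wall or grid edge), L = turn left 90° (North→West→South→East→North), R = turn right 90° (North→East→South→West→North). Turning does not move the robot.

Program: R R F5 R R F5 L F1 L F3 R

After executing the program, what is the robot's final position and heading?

Start: (x=9, y=3), facing North
  R: turn right, now facing East
  R: turn right, now facing South
  F5: move forward 0/5 (blocked), now at (x=9, y=3)
  R: turn right, now facing West
  R: turn right, now facing North
  F5: move forward 1/5 (blocked), now at (x=9, y=2)
  L: turn left, now facing West
  F1: move forward 1, now at (x=8, y=2)
  L: turn left, now facing South
  F3: move forward 0/3 (blocked), now at (x=8, y=2)
  R: turn right, now facing West
Final: (x=8, y=2), facing West

Answer: Final position: (x=8, y=2), facing West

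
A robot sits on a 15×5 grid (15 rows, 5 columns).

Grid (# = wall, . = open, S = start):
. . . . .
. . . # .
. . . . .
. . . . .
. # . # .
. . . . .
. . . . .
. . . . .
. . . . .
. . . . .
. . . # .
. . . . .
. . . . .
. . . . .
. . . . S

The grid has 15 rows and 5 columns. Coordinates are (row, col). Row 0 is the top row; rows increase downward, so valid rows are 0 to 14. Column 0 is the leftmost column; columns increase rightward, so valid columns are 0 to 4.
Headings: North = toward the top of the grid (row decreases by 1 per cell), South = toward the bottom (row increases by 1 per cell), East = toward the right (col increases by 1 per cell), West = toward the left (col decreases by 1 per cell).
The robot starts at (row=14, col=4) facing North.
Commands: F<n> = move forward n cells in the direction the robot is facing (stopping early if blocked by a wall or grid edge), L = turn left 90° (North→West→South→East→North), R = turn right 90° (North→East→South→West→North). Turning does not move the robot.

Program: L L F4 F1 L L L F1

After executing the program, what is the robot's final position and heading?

Answer: Final position: (row=14, col=3), facing West

Derivation:
Start: (row=14, col=4), facing North
  L: turn left, now facing West
  L: turn left, now facing South
  F4: move forward 0/4 (blocked), now at (row=14, col=4)
  F1: move forward 0/1 (blocked), now at (row=14, col=4)
  L: turn left, now facing East
  L: turn left, now facing North
  L: turn left, now facing West
  F1: move forward 1, now at (row=14, col=3)
Final: (row=14, col=3), facing West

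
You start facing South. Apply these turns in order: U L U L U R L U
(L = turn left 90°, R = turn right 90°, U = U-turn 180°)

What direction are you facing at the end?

Start: South
  U (U-turn (180°)) -> North
  L (left (90° counter-clockwise)) -> West
  U (U-turn (180°)) -> East
  L (left (90° counter-clockwise)) -> North
  U (U-turn (180°)) -> South
  R (right (90° clockwise)) -> West
  L (left (90° counter-clockwise)) -> South
  U (U-turn (180°)) -> North
Final: North

Answer: Final heading: North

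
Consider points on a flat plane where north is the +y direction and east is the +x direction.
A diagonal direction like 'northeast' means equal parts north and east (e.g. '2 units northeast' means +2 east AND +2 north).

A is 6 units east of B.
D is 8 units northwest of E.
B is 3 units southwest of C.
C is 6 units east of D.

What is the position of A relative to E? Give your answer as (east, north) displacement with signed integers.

Answer: A is at (east=1, north=5) relative to E.

Derivation:
Place E at the origin (east=0, north=0).
  D is 8 units northwest of E: delta (east=-8, north=+8); D at (east=-8, north=8).
  C is 6 units east of D: delta (east=+6, north=+0); C at (east=-2, north=8).
  B is 3 units southwest of C: delta (east=-3, north=-3); B at (east=-5, north=5).
  A is 6 units east of B: delta (east=+6, north=+0); A at (east=1, north=5).
Therefore A relative to E: (east=1, north=5).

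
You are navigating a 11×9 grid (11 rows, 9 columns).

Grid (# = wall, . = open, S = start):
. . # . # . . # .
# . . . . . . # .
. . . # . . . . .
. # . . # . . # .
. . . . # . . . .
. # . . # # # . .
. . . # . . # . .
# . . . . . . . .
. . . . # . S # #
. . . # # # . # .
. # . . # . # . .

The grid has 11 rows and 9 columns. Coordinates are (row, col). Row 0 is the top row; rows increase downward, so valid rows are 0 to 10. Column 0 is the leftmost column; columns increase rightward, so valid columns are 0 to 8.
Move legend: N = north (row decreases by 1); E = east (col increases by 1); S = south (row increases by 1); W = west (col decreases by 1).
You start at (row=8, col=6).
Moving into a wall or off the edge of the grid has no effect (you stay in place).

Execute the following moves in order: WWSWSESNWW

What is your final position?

Start: (row=8, col=6)
  W (west): (row=8, col=6) -> (row=8, col=5)
  W (west): blocked, stay at (row=8, col=5)
  S (south): blocked, stay at (row=8, col=5)
  W (west): blocked, stay at (row=8, col=5)
  S (south): blocked, stay at (row=8, col=5)
  E (east): (row=8, col=5) -> (row=8, col=6)
  S (south): (row=8, col=6) -> (row=9, col=6)
  N (north): (row=9, col=6) -> (row=8, col=6)
  W (west): (row=8, col=6) -> (row=8, col=5)
  W (west): blocked, stay at (row=8, col=5)
Final: (row=8, col=5)

Answer: Final position: (row=8, col=5)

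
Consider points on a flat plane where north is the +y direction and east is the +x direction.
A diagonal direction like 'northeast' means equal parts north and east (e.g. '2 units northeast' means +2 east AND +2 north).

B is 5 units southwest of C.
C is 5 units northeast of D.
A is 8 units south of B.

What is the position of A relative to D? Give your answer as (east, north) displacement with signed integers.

Place D at the origin (east=0, north=0).
  C is 5 units northeast of D: delta (east=+5, north=+5); C at (east=5, north=5).
  B is 5 units southwest of C: delta (east=-5, north=-5); B at (east=0, north=0).
  A is 8 units south of B: delta (east=+0, north=-8); A at (east=0, north=-8).
Therefore A relative to D: (east=0, north=-8).

Answer: A is at (east=0, north=-8) relative to D.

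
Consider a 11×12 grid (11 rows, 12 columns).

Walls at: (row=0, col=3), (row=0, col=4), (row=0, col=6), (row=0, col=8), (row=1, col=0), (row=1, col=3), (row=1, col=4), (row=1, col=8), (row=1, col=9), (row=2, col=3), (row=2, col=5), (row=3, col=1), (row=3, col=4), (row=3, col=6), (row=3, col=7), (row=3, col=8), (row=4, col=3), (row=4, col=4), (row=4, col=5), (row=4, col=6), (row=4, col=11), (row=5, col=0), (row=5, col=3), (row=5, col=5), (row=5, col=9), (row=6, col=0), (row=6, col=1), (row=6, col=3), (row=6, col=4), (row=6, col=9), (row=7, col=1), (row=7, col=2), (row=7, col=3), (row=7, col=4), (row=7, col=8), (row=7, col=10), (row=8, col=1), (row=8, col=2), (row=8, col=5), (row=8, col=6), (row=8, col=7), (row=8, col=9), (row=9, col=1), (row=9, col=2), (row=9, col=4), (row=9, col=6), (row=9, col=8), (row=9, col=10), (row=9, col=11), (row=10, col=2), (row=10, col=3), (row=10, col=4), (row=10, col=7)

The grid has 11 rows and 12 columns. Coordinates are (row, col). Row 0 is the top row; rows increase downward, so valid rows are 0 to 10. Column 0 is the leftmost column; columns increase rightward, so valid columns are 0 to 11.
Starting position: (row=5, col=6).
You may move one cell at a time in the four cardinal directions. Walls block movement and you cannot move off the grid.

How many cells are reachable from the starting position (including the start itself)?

BFS flood-fill from (row=5, col=6):
  Distance 0: (row=5, col=6)
  Distance 1: (row=5, col=7), (row=6, col=6)
  Distance 2: (row=4, col=7), (row=5, col=8), (row=6, col=5), (row=6, col=7), (row=7, col=6)
  Distance 3: (row=4, col=8), (row=6, col=8), (row=7, col=5), (row=7, col=7)
  Distance 4: (row=4, col=9)
  Distance 5: (row=3, col=9), (row=4, col=10)
  Distance 6: (row=2, col=9), (row=3, col=10), (row=5, col=10)
  Distance 7: (row=2, col=8), (row=2, col=10), (row=3, col=11), (row=5, col=11), (row=6, col=10)
  Distance 8: (row=1, col=10), (row=2, col=7), (row=2, col=11), (row=6, col=11)
  Distance 9: (row=0, col=10), (row=1, col=7), (row=1, col=11), (row=2, col=6), (row=7, col=11)
  Distance 10: (row=0, col=7), (row=0, col=9), (row=0, col=11), (row=1, col=6), (row=8, col=11)
  Distance 11: (row=1, col=5), (row=8, col=10)
  Distance 12: (row=0, col=5)
Total reachable: 40 (grid has 79 open cells total)

Answer: Reachable cells: 40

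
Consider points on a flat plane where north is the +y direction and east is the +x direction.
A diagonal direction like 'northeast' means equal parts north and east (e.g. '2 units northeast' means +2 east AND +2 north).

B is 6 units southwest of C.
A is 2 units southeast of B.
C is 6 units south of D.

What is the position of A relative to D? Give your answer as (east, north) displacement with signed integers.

Place D at the origin (east=0, north=0).
  C is 6 units south of D: delta (east=+0, north=-6); C at (east=0, north=-6).
  B is 6 units southwest of C: delta (east=-6, north=-6); B at (east=-6, north=-12).
  A is 2 units southeast of B: delta (east=+2, north=-2); A at (east=-4, north=-14).
Therefore A relative to D: (east=-4, north=-14).

Answer: A is at (east=-4, north=-14) relative to D.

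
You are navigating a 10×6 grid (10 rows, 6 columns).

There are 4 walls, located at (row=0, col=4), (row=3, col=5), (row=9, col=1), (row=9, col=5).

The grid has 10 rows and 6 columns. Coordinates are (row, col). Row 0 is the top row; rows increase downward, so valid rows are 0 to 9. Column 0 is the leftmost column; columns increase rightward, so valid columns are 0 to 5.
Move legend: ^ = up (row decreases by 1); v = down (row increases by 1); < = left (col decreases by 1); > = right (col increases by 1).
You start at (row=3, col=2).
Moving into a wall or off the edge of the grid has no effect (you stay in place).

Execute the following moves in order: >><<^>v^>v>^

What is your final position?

Start: (row=3, col=2)
  > (right): (row=3, col=2) -> (row=3, col=3)
  > (right): (row=3, col=3) -> (row=3, col=4)
  < (left): (row=3, col=4) -> (row=3, col=3)
  < (left): (row=3, col=3) -> (row=3, col=2)
  ^ (up): (row=3, col=2) -> (row=2, col=2)
  > (right): (row=2, col=2) -> (row=2, col=3)
  v (down): (row=2, col=3) -> (row=3, col=3)
  ^ (up): (row=3, col=3) -> (row=2, col=3)
  > (right): (row=2, col=3) -> (row=2, col=4)
  v (down): (row=2, col=4) -> (row=3, col=4)
  > (right): blocked, stay at (row=3, col=4)
  ^ (up): (row=3, col=4) -> (row=2, col=4)
Final: (row=2, col=4)

Answer: Final position: (row=2, col=4)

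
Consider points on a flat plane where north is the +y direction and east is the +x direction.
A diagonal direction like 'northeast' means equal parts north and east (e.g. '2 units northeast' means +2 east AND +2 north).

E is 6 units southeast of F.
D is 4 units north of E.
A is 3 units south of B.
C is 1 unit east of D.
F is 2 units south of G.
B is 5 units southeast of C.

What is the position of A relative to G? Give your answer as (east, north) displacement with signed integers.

Place G at the origin (east=0, north=0).
  F is 2 units south of G: delta (east=+0, north=-2); F at (east=0, north=-2).
  E is 6 units southeast of F: delta (east=+6, north=-6); E at (east=6, north=-8).
  D is 4 units north of E: delta (east=+0, north=+4); D at (east=6, north=-4).
  C is 1 unit east of D: delta (east=+1, north=+0); C at (east=7, north=-4).
  B is 5 units southeast of C: delta (east=+5, north=-5); B at (east=12, north=-9).
  A is 3 units south of B: delta (east=+0, north=-3); A at (east=12, north=-12).
Therefore A relative to G: (east=12, north=-12).

Answer: A is at (east=12, north=-12) relative to G.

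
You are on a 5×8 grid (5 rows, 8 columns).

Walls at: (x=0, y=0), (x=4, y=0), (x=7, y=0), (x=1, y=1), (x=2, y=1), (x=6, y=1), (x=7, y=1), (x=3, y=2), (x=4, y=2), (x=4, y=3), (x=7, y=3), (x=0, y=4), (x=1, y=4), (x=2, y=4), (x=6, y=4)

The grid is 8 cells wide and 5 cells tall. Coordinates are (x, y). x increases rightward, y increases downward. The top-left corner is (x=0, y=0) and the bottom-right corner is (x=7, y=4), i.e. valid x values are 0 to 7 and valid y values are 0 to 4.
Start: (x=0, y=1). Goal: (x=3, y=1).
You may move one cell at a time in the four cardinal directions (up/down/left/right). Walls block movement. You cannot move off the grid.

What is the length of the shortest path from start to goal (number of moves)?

Answer: Shortest path length: 13

Derivation:
BFS from (x=0, y=1) until reaching (x=3, y=1):
  Distance 0: (x=0, y=1)
  Distance 1: (x=0, y=2)
  Distance 2: (x=1, y=2), (x=0, y=3)
  Distance 3: (x=2, y=2), (x=1, y=3)
  Distance 4: (x=2, y=3)
  Distance 5: (x=3, y=3)
  Distance 6: (x=3, y=4)
  Distance 7: (x=4, y=4)
  Distance 8: (x=5, y=4)
  Distance 9: (x=5, y=3)
  Distance 10: (x=5, y=2), (x=6, y=3)
  Distance 11: (x=5, y=1), (x=6, y=2)
  Distance 12: (x=5, y=0), (x=4, y=1), (x=7, y=2)
  Distance 13: (x=6, y=0), (x=3, y=1)  <- goal reached here
One shortest path (13 moves): (x=0, y=1) -> (x=0, y=2) -> (x=1, y=2) -> (x=2, y=2) -> (x=2, y=3) -> (x=3, y=3) -> (x=3, y=4) -> (x=4, y=4) -> (x=5, y=4) -> (x=5, y=3) -> (x=5, y=2) -> (x=5, y=1) -> (x=4, y=1) -> (x=3, y=1)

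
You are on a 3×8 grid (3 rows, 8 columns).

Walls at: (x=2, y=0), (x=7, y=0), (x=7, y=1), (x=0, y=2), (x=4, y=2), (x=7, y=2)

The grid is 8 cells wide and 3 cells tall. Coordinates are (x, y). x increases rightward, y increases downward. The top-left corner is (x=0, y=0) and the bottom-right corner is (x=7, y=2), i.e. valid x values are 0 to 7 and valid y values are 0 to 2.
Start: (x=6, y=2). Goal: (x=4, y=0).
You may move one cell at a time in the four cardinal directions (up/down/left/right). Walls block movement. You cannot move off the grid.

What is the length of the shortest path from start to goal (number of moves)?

BFS from (x=6, y=2) until reaching (x=4, y=0):
  Distance 0: (x=6, y=2)
  Distance 1: (x=6, y=1), (x=5, y=2)
  Distance 2: (x=6, y=0), (x=5, y=1)
  Distance 3: (x=5, y=0), (x=4, y=1)
  Distance 4: (x=4, y=0), (x=3, y=1)  <- goal reached here
One shortest path (4 moves): (x=6, y=2) -> (x=5, y=2) -> (x=5, y=1) -> (x=4, y=1) -> (x=4, y=0)

Answer: Shortest path length: 4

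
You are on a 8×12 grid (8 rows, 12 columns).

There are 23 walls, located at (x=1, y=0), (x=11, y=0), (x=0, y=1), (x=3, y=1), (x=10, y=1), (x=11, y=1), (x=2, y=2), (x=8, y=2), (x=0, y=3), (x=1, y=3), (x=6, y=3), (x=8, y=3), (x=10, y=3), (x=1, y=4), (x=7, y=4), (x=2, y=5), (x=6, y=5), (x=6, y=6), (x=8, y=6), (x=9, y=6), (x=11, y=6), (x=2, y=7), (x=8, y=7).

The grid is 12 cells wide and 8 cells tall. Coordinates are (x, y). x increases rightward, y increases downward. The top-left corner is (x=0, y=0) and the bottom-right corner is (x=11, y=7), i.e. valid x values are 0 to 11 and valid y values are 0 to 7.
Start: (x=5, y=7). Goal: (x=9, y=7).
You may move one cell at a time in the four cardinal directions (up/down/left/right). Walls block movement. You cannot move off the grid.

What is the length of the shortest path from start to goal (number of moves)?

Answer: Shortest path length: 10

Derivation:
BFS from (x=5, y=7) until reaching (x=9, y=7):
  Distance 0: (x=5, y=7)
  Distance 1: (x=5, y=6), (x=4, y=7), (x=6, y=7)
  Distance 2: (x=5, y=5), (x=4, y=6), (x=3, y=7), (x=7, y=7)
  Distance 3: (x=5, y=4), (x=4, y=5), (x=3, y=6), (x=7, y=6)
  Distance 4: (x=5, y=3), (x=4, y=4), (x=6, y=4), (x=3, y=5), (x=7, y=5), (x=2, y=6)
  Distance 5: (x=5, y=2), (x=4, y=3), (x=3, y=4), (x=8, y=5), (x=1, y=6)
  Distance 6: (x=5, y=1), (x=4, y=2), (x=6, y=2), (x=3, y=3), (x=2, y=4), (x=8, y=4), (x=1, y=5), (x=9, y=5), (x=0, y=6), (x=1, y=7)
  Distance 7: (x=5, y=0), (x=4, y=1), (x=6, y=1), (x=3, y=2), (x=7, y=2), (x=2, y=3), (x=9, y=4), (x=0, y=5), (x=10, y=5), (x=0, y=7)
  Distance 8: (x=4, y=0), (x=6, y=0), (x=7, y=1), (x=7, y=3), (x=9, y=3), (x=0, y=4), (x=10, y=4), (x=11, y=5), (x=10, y=6)
  Distance 9: (x=3, y=0), (x=7, y=0), (x=8, y=1), (x=9, y=2), (x=11, y=4), (x=10, y=7)
  Distance 10: (x=2, y=0), (x=8, y=0), (x=9, y=1), (x=10, y=2), (x=11, y=3), (x=9, y=7), (x=11, y=7)  <- goal reached here
One shortest path (10 moves): (x=5, y=7) -> (x=6, y=7) -> (x=7, y=7) -> (x=7, y=6) -> (x=7, y=5) -> (x=8, y=5) -> (x=9, y=5) -> (x=10, y=5) -> (x=10, y=6) -> (x=10, y=7) -> (x=9, y=7)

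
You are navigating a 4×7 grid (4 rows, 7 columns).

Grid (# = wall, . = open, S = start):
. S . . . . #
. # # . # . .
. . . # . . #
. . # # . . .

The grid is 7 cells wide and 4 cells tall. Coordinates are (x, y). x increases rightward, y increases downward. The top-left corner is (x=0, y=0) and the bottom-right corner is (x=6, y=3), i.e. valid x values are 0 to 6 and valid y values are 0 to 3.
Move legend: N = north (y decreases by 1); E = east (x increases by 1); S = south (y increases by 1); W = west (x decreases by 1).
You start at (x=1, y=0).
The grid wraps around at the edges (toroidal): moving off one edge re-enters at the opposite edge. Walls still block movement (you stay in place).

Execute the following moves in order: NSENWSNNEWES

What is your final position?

Start: (x=1, y=0)
  N (north): (x=1, y=0) -> (x=1, y=3)
  S (south): (x=1, y=3) -> (x=1, y=0)
  E (east): (x=1, y=0) -> (x=2, y=0)
  N (north): blocked, stay at (x=2, y=0)
  W (west): (x=2, y=0) -> (x=1, y=0)
  S (south): blocked, stay at (x=1, y=0)
  N (north): (x=1, y=0) -> (x=1, y=3)
  N (north): (x=1, y=3) -> (x=1, y=2)
  E (east): (x=1, y=2) -> (x=2, y=2)
  W (west): (x=2, y=2) -> (x=1, y=2)
  E (east): (x=1, y=2) -> (x=2, y=2)
  S (south): blocked, stay at (x=2, y=2)
Final: (x=2, y=2)

Answer: Final position: (x=2, y=2)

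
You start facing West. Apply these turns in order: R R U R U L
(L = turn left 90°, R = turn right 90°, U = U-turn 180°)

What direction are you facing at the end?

Answer: Final heading: East

Derivation:
Start: West
  R (right (90° clockwise)) -> North
  R (right (90° clockwise)) -> East
  U (U-turn (180°)) -> West
  R (right (90° clockwise)) -> North
  U (U-turn (180°)) -> South
  L (left (90° counter-clockwise)) -> East
Final: East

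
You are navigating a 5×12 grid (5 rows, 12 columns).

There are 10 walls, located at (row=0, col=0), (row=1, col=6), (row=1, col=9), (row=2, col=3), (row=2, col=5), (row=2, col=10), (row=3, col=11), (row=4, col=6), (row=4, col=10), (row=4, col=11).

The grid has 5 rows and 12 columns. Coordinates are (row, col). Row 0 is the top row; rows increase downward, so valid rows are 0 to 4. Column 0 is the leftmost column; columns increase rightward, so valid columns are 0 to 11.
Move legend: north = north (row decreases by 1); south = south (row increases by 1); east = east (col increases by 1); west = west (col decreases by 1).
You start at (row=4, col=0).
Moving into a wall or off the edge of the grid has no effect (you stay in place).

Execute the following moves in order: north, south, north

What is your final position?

Start: (row=4, col=0)
  north (north): (row=4, col=0) -> (row=3, col=0)
  south (south): (row=3, col=0) -> (row=4, col=0)
  north (north): (row=4, col=0) -> (row=3, col=0)
Final: (row=3, col=0)

Answer: Final position: (row=3, col=0)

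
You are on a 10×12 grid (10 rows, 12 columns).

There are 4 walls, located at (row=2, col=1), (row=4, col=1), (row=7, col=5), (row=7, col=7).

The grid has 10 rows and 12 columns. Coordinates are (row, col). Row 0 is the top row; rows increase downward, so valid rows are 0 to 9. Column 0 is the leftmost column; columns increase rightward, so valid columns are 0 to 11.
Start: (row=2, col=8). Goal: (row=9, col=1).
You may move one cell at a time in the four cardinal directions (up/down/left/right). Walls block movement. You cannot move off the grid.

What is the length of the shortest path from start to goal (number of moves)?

BFS from (row=2, col=8) until reaching (row=9, col=1):
  Distance 0: (row=2, col=8)
  Distance 1: (row=1, col=8), (row=2, col=7), (row=2, col=9), (row=3, col=8)
  Distance 2: (row=0, col=8), (row=1, col=7), (row=1, col=9), (row=2, col=6), (row=2, col=10), (row=3, col=7), (row=3, col=9), (row=4, col=8)
  Distance 3: (row=0, col=7), (row=0, col=9), (row=1, col=6), (row=1, col=10), (row=2, col=5), (row=2, col=11), (row=3, col=6), (row=3, col=10), (row=4, col=7), (row=4, col=9), (row=5, col=8)
  Distance 4: (row=0, col=6), (row=0, col=10), (row=1, col=5), (row=1, col=11), (row=2, col=4), (row=3, col=5), (row=3, col=11), (row=4, col=6), (row=4, col=10), (row=5, col=7), (row=5, col=9), (row=6, col=8)
  Distance 5: (row=0, col=5), (row=0, col=11), (row=1, col=4), (row=2, col=3), (row=3, col=4), (row=4, col=5), (row=4, col=11), (row=5, col=6), (row=5, col=10), (row=6, col=7), (row=6, col=9), (row=7, col=8)
  Distance 6: (row=0, col=4), (row=1, col=3), (row=2, col=2), (row=3, col=3), (row=4, col=4), (row=5, col=5), (row=5, col=11), (row=6, col=6), (row=6, col=10), (row=7, col=9), (row=8, col=8)
  Distance 7: (row=0, col=3), (row=1, col=2), (row=3, col=2), (row=4, col=3), (row=5, col=4), (row=6, col=5), (row=6, col=11), (row=7, col=6), (row=7, col=10), (row=8, col=7), (row=8, col=9), (row=9, col=8)
  Distance 8: (row=0, col=2), (row=1, col=1), (row=3, col=1), (row=4, col=2), (row=5, col=3), (row=6, col=4), (row=7, col=11), (row=8, col=6), (row=8, col=10), (row=9, col=7), (row=9, col=9)
  Distance 9: (row=0, col=1), (row=1, col=0), (row=3, col=0), (row=5, col=2), (row=6, col=3), (row=7, col=4), (row=8, col=5), (row=8, col=11), (row=9, col=6), (row=9, col=10)
  Distance 10: (row=0, col=0), (row=2, col=0), (row=4, col=0), (row=5, col=1), (row=6, col=2), (row=7, col=3), (row=8, col=4), (row=9, col=5), (row=9, col=11)
  Distance 11: (row=5, col=0), (row=6, col=1), (row=7, col=2), (row=8, col=3), (row=9, col=4)
  Distance 12: (row=6, col=0), (row=7, col=1), (row=8, col=2), (row=9, col=3)
  Distance 13: (row=7, col=0), (row=8, col=1), (row=9, col=2)
  Distance 14: (row=8, col=0), (row=9, col=1)  <- goal reached here
One shortest path (14 moves): (row=2, col=8) -> (row=2, col=7) -> (row=2, col=6) -> (row=2, col=5) -> (row=2, col=4) -> (row=2, col=3) -> (row=2, col=2) -> (row=3, col=2) -> (row=4, col=2) -> (row=5, col=2) -> (row=5, col=1) -> (row=6, col=1) -> (row=7, col=1) -> (row=8, col=1) -> (row=9, col=1)

Answer: Shortest path length: 14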